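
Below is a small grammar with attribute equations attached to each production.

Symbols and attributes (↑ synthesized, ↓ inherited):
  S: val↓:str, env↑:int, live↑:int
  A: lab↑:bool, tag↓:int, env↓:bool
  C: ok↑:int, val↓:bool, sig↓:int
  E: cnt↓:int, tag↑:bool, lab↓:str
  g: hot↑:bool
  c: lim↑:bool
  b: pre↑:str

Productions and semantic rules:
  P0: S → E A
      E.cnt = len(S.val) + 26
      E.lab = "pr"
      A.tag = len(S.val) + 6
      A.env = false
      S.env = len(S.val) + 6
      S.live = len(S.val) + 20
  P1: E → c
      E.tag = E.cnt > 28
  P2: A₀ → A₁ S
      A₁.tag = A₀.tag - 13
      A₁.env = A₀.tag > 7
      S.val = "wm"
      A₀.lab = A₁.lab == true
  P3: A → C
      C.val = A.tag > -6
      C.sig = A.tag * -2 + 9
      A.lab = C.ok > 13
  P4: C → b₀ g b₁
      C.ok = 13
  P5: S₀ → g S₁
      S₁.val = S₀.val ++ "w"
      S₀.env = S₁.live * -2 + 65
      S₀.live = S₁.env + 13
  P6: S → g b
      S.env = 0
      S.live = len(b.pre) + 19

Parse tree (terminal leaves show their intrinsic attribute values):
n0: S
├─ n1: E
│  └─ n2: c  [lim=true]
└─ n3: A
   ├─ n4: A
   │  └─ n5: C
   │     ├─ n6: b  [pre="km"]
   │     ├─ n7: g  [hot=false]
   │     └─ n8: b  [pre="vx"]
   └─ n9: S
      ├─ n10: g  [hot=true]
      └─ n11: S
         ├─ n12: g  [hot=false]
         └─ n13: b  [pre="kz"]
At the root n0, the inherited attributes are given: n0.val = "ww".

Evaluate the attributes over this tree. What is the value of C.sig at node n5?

1. n0.val = "ww"  [given at root]
2. n1.cnt = 28  [len(S.val) + 26]
3. n1.lab = "pr"  ["pr"]
4. n2.lim = true  [terminal]
5. n1.tag = false  [E.cnt > 28]
6. n3.tag = 8  [len(S.val) + 6]
7. n3.env = false  [false]
8. n4.tag = -5  [A₀.tag - 13]
9. n4.env = true  [A₀.tag > 7]
10. n5.val = true  [A.tag > -6]
11. n5.sig = 19  [A.tag * -2 + 9]
12. n6.pre = "km"  [terminal]
13. n7.hot = false  [terminal]
14. n8.pre = "vx"  [terminal]
15. n5.ok = 13  [13]
16. n4.lab = false  [C.ok > 13]
17. n9.val = "wm"  ["wm"]
18. n10.hot = true  [terminal]
19. n11.val = "wmw"  [S₀.val ++ "w"]
20. n12.hot = false  [terminal]
21. n13.pre = "kz"  [terminal]
22. n11.env = 0  [0]
23. n11.live = 21  [len(b.pre) + 19]
24. n9.env = 23  [S₁.live * -2 + 65]
25. n9.live = 13  [S₁.env + 13]
26. n3.lab = false  [A₁.lab == true]
27. n0.env = 8  [len(S.val) + 6]
28. n0.live = 22  [len(S.val) + 20]

19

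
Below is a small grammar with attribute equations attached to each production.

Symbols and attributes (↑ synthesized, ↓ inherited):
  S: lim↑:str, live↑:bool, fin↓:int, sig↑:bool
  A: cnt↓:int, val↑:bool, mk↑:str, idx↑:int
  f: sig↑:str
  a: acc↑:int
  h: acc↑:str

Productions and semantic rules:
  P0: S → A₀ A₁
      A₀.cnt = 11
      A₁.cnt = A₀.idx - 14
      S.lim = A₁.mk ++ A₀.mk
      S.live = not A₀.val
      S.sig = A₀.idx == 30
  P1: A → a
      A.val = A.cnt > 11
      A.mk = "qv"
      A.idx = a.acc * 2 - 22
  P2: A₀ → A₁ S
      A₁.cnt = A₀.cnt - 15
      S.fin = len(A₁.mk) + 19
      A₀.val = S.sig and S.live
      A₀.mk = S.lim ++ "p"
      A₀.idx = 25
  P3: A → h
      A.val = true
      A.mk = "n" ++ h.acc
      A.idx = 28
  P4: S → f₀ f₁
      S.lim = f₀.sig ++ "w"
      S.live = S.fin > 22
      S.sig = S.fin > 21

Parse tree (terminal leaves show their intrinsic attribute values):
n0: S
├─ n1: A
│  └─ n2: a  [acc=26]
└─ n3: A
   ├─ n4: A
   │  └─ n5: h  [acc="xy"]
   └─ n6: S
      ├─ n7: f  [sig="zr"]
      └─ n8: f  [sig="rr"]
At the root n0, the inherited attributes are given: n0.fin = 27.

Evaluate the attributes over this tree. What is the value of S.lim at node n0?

"zrwpqv"

1. n0.fin = 27  [given at root]
2. n1.cnt = 11  [11]
3. n2.acc = 26  [terminal]
4. n1.val = false  [A.cnt > 11]
5. n1.mk = "qv"  ["qv"]
6. n1.idx = 30  [a.acc * 2 - 22]
7. n3.cnt = 16  [A₀.idx - 14]
8. n4.cnt = 1  [A₀.cnt - 15]
9. n5.acc = "xy"  [terminal]
10. n4.val = true  [true]
11. n4.mk = "nxy"  ["n" ++ h.acc]
12. n4.idx = 28  [28]
13. n6.fin = 22  [len(A₁.mk) + 19]
14. n7.sig = "zr"  [terminal]
15. n8.sig = "rr"  [terminal]
16. n6.lim = "zrw"  [f₀.sig ++ "w"]
17. n6.live = false  [S.fin > 22]
18. n6.sig = true  [S.fin > 21]
19. n3.val = false  [S.sig and S.live]
20. n3.mk = "zrwp"  [S.lim ++ "p"]
21. n3.idx = 25  [25]
22. n0.lim = "zrwpqv"  [A₁.mk ++ A₀.mk]
23. n0.live = true  [not A₀.val]
24. n0.sig = true  [A₀.idx == 30]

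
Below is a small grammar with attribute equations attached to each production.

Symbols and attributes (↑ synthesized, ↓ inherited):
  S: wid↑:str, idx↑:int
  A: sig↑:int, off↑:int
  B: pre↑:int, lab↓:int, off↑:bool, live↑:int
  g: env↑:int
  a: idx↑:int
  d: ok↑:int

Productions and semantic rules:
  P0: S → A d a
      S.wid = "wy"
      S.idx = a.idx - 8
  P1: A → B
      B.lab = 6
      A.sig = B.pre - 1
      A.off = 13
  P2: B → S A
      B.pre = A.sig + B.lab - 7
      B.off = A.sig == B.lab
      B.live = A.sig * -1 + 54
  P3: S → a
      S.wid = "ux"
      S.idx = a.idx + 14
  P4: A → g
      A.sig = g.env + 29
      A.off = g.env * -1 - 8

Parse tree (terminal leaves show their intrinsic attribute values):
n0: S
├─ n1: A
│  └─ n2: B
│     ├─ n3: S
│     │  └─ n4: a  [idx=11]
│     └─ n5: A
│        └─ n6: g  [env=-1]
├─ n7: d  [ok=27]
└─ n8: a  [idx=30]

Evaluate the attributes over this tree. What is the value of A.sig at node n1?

1. n2.lab = 6  [6]
2. n4.idx = 11  [terminal]
3. n3.wid = "ux"  ["ux"]
4. n3.idx = 25  [a.idx + 14]
5. n6.env = -1  [terminal]
6. n5.sig = 28  [g.env + 29]
7. n5.off = -7  [g.env * -1 - 8]
8. n2.pre = 27  [A.sig + B.lab - 7]
9. n2.off = false  [A.sig == B.lab]
10. n2.live = 26  [A.sig * -1 + 54]
11. n1.sig = 26  [B.pre - 1]
12. n1.off = 13  [13]
13. n7.ok = 27  [terminal]
14. n8.idx = 30  [terminal]
15. n0.wid = "wy"  ["wy"]
16. n0.idx = 22  [a.idx - 8]

26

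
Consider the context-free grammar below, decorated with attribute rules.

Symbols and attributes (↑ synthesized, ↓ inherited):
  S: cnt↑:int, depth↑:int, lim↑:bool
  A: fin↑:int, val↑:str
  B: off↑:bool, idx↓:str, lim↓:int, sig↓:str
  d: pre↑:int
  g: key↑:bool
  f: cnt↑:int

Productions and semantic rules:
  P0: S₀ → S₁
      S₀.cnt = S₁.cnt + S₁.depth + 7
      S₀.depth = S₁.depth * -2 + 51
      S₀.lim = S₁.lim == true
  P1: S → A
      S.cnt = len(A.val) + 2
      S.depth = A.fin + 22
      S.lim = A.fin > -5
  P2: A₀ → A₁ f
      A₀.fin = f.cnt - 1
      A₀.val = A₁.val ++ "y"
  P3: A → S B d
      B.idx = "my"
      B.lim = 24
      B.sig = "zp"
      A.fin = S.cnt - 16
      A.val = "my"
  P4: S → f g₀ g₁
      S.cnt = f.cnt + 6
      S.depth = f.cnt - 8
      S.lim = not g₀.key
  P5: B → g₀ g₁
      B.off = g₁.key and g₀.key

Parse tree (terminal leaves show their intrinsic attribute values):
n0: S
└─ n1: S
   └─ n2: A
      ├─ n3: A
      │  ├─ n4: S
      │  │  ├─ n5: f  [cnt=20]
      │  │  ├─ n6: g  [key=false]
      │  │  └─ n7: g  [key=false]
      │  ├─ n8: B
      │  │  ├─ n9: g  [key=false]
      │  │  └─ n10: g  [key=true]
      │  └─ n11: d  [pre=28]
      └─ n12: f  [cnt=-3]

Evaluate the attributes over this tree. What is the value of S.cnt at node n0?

30

1. n5.cnt = 20  [terminal]
2. n6.key = false  [terminal]
3. n7.key = false  [terminal]
4. n4.cnt = 26  [f.cnt + 6]
5. n4.depth = 12  [f.cnt - 8]
6. n4.lim = true  [not g₀.key]
7. n8.idx = "my"  ["my"]
8. n8.lim = 24  [24]
9. n8.sig = "zp"  ["zp"]
10. n9.key = false  [terminal]
11. n10.key = true  [terminal]
12. n8.off = false  [g₁.key and g₀.key]
13. n11.pre = 28  [terminal]
14. n3.fin = 10  [S.cnt - 16]
15. n3.val = "my"  ["my"]
16. n12.cnt = -3  [terminal]
17. n2.fin = -4  [f.cnt - 1]
18. n2.val = "myy"  [A₁.val ++ "y"]
19. n1.cnt = 5  [len(A.val) + 2]
20. n1.depth = 18  [A.fin + 22]
21. n1.lim = true  [A.fin > -5]
22. n0.cnt = 30  [S₁.cnt + S₁.depth + 7]
23. n0.depth = 15  [S₁.depth * -2 + 51]
24. n0.lim = true  [S₁.lim == true]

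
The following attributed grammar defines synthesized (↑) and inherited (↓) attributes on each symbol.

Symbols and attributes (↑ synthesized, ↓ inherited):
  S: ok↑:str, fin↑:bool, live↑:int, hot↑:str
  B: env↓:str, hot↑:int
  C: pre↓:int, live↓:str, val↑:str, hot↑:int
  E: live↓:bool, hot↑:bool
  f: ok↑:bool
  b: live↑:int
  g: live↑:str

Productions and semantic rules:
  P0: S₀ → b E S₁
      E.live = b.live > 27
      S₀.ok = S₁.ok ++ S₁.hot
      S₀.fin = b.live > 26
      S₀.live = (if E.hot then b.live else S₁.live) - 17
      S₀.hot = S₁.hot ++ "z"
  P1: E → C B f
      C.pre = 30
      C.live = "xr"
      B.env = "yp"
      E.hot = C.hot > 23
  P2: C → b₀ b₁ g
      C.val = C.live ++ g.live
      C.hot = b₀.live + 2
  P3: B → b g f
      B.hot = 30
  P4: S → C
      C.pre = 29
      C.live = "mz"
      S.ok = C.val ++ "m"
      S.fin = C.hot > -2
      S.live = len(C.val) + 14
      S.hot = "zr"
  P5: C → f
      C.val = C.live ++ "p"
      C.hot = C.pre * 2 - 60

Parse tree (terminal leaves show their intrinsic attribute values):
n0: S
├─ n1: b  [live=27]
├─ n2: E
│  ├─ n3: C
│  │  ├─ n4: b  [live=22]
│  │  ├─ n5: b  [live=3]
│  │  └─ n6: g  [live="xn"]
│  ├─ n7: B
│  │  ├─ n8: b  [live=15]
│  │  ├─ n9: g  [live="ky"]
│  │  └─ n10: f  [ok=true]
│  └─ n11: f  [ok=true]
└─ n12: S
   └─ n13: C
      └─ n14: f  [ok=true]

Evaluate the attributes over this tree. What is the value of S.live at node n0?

1. n1.live = 27  [terminal]
2. n2.live = false  [b.live > 27]
3. n3.pre = 30  [30]
4. n3.live = "xr"  ["xr"]
5. n4.live = 22  [terminal]
6. n5.live = 3  [terminal]
7. n6.live = "xn"  [terminal]
8. n3.val = "xrxn"  [C.live ++ g.live]
9. n3.hot = 24  [b₀.live + 2]
10. n7.env = "yp"  ["yp"]
11. n8.live = 15  [terminal]
12. n9.live = "ky"  [terminal]
13. n10.ok = true  [terminal]
14. n7.hot = 30  [30]
15. n11.ok = true  [terminal]
16. n2.hot = true  [C.hot > 23]
17. n13.pre = 29  [29]
18. n13.live = "mz"  ["mz"]
19. n14.ok = true  [terminal]
20. n13.val = "mzp"  [C.live ++ "p"]
21. n13.hot = -2  [C.pre * 2 - 60]
22. n12.ok = "mzpm"  [C.val ++ "m"]
23. n12.fin = false  [C.hot > -2]
24. n12.live = 17  [len(C.val) + 14]
25. n12.hot = "zr"  ["zr"]
26. n0.ok = "mzpmzr"  [S₁.ok ++ S₁.hot]
27. n0.fin = true  [b.live > 26]
28. n0.live = 10  [(if E.hot then b.live else S₁.live) - 17]
29. n0.hot = "zrz"  [S₁.hot ++ "z"]

10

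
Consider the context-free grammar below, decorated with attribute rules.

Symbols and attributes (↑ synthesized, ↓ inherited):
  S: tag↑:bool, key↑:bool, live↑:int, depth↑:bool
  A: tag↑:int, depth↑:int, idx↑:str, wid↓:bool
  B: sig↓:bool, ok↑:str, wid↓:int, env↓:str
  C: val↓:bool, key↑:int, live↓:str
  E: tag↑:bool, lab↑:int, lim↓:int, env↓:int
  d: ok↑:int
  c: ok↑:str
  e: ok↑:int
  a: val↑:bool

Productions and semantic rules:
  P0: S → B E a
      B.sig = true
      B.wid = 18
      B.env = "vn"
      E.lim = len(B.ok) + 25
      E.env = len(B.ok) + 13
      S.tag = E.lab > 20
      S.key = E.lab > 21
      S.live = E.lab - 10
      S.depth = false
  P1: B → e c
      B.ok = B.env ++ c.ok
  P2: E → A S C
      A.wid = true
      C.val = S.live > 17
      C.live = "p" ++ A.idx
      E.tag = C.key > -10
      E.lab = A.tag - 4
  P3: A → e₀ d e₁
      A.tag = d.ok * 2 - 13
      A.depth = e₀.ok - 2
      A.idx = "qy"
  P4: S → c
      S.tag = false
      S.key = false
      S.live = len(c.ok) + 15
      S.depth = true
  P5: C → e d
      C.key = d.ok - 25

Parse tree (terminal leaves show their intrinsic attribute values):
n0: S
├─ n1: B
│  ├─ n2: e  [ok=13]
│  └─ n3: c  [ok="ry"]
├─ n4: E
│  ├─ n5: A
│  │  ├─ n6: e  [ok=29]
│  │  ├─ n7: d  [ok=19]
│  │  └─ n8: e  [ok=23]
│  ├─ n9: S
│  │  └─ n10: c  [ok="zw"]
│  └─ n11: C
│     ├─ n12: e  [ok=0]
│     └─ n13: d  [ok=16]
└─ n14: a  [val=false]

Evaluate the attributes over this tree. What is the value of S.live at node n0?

1. n1.sig = true  [true]
2. n1.wid = 18  [18]
3. n1.env = "vn"  ["vn"]
4. n2.ok = 13  [terminal]
5. n3.ok = "ry"  [terminal]
6. n1.ok = "vnry"  [B.env ++ c.ok]
7. n4.lim = 29  [len(B.ok) + 25]
8. n4.env = 17  [len(B.ok) + 13]
9. n5.wid = true  [true]
10. n6.ok = 29  [terminal]
11. n7.ok = 19  [terminal]
12. n8.ok = 23  [terminal]
13. n5.tag = 25  [d.ok * 2 - 13]
14. n5.depth = 27  [e₀.ok - 2]
15. n5.idx = "qy"  ["qy"]
16. n10.ok = "zw"  [terminal]
17. n9.tag = false  [false]
18. n9.key = false  [false]
19. n9.live = 17  [len(c.ok) + 15]
20. n9.depth = true  [true]
21. n11.val = false  [S.live > 17]
22. n11.live = "pqy"  ["p" ++ A.idx]
23. n12.ok = 0  [terminal]
24. n13.ok = 16  [terminal]
25. n11.key = -9  [d.ok - 25]
26. n4.tag = true  [C.key > -10]
27. n4.lab = 21  [A.tag - 4]
28. n14.val = false  [terminal]
29. n0.tag = true  [E.lab > 20]
30. n0.key = false  [E.lab > 21]
31. n0.live = 11  [E.lab - 10]
32. n0.depth = false  [false]

11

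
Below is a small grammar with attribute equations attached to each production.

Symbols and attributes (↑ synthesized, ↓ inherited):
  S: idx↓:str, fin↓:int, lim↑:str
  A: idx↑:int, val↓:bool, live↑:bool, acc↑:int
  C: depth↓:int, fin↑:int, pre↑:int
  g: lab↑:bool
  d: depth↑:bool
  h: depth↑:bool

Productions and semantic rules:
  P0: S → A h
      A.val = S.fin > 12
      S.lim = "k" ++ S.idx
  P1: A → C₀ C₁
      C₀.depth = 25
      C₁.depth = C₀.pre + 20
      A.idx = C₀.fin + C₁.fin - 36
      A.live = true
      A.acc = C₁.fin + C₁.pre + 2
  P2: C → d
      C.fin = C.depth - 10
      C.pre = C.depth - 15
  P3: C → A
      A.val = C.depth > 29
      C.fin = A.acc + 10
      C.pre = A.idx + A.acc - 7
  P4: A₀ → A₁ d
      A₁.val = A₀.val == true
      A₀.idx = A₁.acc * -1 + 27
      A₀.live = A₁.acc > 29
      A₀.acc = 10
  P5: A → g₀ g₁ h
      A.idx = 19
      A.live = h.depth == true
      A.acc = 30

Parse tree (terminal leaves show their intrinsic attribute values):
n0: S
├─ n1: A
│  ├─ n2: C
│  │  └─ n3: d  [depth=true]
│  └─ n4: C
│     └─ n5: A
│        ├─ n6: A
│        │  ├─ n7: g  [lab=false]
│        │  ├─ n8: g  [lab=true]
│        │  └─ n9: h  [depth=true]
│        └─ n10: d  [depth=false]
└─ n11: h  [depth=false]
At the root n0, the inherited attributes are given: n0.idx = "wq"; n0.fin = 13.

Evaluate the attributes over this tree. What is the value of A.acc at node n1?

22

1. n0.idx = "wq"  [given at root]
2. n0.fin = 13  [given at root]
3. n1.val = true  [S.fin > 12]
4. n2.depth = 25  [25]
5. n3.depth = true  [terminal]
6. n2.fin = 15  [C.depth - 10]
7. n2.pre = 10  [C.depth - 15]
8. n4.depth = 30  [C₀.pre + 20]
9. n5.val = true  [C.depth > 29]
10. n6.val = true  [A₀.val == true]
11. n7.lab = false  [terminal]
12. n8.lab = true  [terminal]
13. n9.depth = true  [terminal]
14. n6.idx = 19  [19]
15. n6.live = true  [h.depth == true]
16. n6.acc = 30  [30]
17. n10.depth = false  [terminal]
18. n5.idx = -3  [A₁.acc * -1 + 27]
19. n5.live = true  [A₁.acc > 29]
20. n5.acc = 10  [10]
21. n4.fin = 20  [A.acc + 10]
22. n4.pre = 0  [A.idx + A.acc - 7]
23. n1.idx = -1  [C₀.fin + C₁.fin - 36]
24. n1.live = true  [true]
25. n1.acc = 22  [C₁.fin + C₁.pre + 2]
26. n11.depth = false  [terminal]
27. n0.lim = "kwq"  ["k" ++ S.idx]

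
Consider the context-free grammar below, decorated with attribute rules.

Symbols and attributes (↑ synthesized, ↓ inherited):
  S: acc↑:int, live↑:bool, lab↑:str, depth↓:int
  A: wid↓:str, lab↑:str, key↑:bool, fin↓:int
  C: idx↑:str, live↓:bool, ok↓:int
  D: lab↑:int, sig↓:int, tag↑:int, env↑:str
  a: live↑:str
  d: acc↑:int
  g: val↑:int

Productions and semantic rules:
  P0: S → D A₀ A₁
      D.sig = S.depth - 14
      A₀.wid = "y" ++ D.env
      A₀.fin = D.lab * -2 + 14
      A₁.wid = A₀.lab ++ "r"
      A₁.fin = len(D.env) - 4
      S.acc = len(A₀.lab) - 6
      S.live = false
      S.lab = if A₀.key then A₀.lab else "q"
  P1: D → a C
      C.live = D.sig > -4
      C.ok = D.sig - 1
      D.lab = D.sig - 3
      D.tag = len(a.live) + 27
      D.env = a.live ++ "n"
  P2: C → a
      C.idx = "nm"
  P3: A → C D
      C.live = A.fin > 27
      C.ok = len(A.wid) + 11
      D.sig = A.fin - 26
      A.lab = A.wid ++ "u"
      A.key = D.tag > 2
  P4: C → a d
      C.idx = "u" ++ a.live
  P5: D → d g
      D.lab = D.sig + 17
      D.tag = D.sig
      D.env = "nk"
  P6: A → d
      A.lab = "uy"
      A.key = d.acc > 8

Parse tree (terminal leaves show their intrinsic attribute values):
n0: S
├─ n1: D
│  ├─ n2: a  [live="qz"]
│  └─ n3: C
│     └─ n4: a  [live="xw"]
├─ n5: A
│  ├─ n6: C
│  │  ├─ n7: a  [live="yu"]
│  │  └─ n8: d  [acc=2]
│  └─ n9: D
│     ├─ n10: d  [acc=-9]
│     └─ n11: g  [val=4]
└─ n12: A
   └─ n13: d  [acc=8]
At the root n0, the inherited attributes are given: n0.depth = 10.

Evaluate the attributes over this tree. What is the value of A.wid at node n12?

1. n0.depth = 10  [given at root]
2. n1.sig = -4  [S.depth - 14]
3. n2.live = "qz"  [terminal]
4. n3.live = false  [D.sig > -4]
5. n3.ok = -5  [D.sig - 1]
6. n4.live = "xw"  [terminal]
7. n3.idx = "nm"  ["nm"]
8. n1.lab = -7  [D.sig - 3]
9. n1.tag = 29  [len(a.live) + 27]
10. n1.env = "qzn"  [a.live ++ "n"]
11. n5.wid = "yqzn"  ["y" ++ D.env]
12. n5.fin = 28  [D.lab * -2 + 14]
13. n6.live = true  [A.fin > 27]
14. n6.ok = 15  [len(A.wid) + 11]
15. n7.live = "yu"  [terminal]
16. n8.acc = 2  [terminal]
17. n6.idx = "uyu"  ["u" ++ a.live]
18. n9.sig = 2  [A.fin - 26]
19. n10.acc = -9  [terminal]
20. n11.val = 4  [terminal]
21. n9.lab = 19  [D.sig + 17]
22. n9.tag = 2  [D.sig]
23. n9.env = "nk"  ["nk"]
24. n5.lab = "yqznu"  [A.wid ++ "u"]
25. n5.key = false  [D.tag > 2]
26. n12.wid = "yqznur"  [A₀.lab ++ "r"]
27. n12.fin = -1  [len(D.env) - 4]
28. n13.acc = 8  [terminal]
29. n12.lab = "uy"  ["uy"]
30. n12.key = false  [d.acc > 8]
31. n0.acc = -1  [len(A₀.lab) - 6]
32. n0.live = false  [false]
33. n0.lab = "q"  [if A₀.key then A₀.lab else "q"]

"yqznur"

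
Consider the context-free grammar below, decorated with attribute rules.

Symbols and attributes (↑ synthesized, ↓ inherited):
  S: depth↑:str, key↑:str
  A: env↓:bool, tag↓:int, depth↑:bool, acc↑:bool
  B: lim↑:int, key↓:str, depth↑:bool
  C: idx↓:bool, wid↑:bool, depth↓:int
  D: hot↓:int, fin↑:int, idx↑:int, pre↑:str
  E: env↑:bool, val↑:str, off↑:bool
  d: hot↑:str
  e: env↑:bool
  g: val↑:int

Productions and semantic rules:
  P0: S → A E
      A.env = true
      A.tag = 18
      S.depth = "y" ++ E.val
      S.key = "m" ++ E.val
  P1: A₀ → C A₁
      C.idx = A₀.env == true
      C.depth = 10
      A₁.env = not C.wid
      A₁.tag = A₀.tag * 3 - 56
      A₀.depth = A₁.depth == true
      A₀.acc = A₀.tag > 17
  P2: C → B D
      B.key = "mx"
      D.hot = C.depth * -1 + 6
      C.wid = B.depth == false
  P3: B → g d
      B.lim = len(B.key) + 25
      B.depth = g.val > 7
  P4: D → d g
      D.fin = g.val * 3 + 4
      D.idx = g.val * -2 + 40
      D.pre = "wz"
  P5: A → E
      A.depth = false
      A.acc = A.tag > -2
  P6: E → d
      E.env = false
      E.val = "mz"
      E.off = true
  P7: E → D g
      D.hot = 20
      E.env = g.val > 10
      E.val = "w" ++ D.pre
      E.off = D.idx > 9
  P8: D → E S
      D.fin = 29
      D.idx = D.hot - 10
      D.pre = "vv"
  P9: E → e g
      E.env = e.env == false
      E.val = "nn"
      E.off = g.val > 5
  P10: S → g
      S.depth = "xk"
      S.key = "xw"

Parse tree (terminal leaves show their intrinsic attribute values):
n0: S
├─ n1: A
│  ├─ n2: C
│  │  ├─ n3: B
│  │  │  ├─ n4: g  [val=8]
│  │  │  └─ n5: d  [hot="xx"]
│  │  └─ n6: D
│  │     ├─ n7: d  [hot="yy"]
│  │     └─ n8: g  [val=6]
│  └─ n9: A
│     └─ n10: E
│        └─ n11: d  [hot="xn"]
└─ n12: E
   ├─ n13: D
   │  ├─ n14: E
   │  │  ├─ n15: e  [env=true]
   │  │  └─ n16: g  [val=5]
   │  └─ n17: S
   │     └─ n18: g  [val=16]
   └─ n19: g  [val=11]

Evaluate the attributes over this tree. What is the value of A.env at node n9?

true

1. n1.env = true  [true]
2. n1.tag = 18  [18]
3. n2.idx = true  [A₀.env == true]
4. n2.depth = 10  [10]
5. n3.key = "mx"  ["mx"]
6. n4.val = 8  [terminal]
7. n5.hot = "xx"  [terminal]
8. n3.lim = 27  [len(B.key) + 25]
9. n3.depth = true  [g.val > 7]
10. n6.hot = -4  [C.depth * -1 + 6]
11. n7.hot = "yy"  [terminal]
12. n8.val = 6  [terminal]
13. n6.fin = 22  [g.val * 3 + 4]
14. n6.idx = 28  [g.val * -2 + 40]
15. n6.pre = "wz"  ["wz"]
16. n2.wid = false  [B.depth == false]
17. n9.env = true  [not C.wid]
18. n9.tag = -2  [A₀.tag * 3 - 56]
19. n11.hot = "xn"  [terminal]
20. n10.env = false  [false]
21. n10.val = "mz"  ["mz"]
22. n10.off = true  [true]
23. n9.depth = false  [false]
24. n9.acc = false  [A.tag > -2]
25. n1.depth = false  [A₁.depth == true]
26. n1.acc = true  [A₀.tag > 17]
27. n13.hot = 20  [20]
28. n15.env = true  [terminal]
29. n16.val = 5  [terminal]
30. n14.env = false  [e.env == false]
31. n14.val = "nn"  ["nn"]
32. n14.off = false  [g.val > 5]
33. n18.val = 16  [terminal]
34. n17.depth = "xk"  ["xk"]
35. n17.key = "xw"  ["xw"]
36. n13.fin = 29  [29]
37. n13.idx = 10  [D.hot - 10]
38. n13.pre = "vv"  ["vv"]
39. n19.val = 11  [terminal]
40. n12.env = true  [g.val > 10]
41. n12.val = "wvv"  ["w" ++ D.pre]
42. n12.off = true  [D.idx > 9]
43. n0.depth = "ywvv"  ["y" ++ E.val]
44. n0.key = "mwvv"  ["m" ++ E.val]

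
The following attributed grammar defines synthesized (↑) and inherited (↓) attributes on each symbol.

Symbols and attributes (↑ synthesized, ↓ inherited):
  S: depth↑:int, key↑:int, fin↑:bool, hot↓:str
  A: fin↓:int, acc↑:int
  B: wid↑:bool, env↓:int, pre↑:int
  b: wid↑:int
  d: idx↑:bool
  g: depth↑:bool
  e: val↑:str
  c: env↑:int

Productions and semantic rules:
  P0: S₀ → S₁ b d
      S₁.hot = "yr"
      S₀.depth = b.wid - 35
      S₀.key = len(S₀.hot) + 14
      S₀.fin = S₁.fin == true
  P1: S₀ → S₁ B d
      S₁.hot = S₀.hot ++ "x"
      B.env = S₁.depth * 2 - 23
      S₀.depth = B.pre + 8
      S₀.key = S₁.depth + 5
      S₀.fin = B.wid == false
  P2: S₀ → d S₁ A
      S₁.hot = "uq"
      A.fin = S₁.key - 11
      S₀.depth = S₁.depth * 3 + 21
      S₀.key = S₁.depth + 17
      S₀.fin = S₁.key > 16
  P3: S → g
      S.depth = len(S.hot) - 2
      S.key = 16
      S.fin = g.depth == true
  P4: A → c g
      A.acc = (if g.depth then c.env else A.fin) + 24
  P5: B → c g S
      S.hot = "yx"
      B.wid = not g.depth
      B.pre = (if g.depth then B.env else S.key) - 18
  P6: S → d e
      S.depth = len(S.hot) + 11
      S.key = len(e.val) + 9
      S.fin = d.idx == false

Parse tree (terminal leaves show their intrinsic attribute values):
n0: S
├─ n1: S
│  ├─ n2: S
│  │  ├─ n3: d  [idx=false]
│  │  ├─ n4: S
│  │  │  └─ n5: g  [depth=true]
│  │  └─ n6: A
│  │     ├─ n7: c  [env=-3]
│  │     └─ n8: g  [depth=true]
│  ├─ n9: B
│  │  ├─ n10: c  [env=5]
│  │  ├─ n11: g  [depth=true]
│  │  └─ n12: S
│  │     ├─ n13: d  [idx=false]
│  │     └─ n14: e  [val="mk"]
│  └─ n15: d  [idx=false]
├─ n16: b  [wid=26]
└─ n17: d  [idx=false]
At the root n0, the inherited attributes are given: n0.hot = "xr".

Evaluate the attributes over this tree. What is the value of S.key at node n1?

1. n0.hot = "xr"  [given at root]
2. n1.hot = "yr"  ["yr"]
3. n2.hot = "yrx"  [S₀.hot ++ "x"]
4. n3.idx = false  [terminal]
5. n4.hot = "uq"  ["uq"]
6. n5.depth = true  [terminal]
7. n4.depth = 0  [len(S.hot) - 2]
8. n4.key = 16  [16]
9. n4.fin = true  [g.depth == true]
10. n6.fin = 5  [S₁.key - 11]
11. n7.env = -3  [terminal]
12. n8.depth = true  [terminal]
13. n6.acc = 21  [(if g.depth then c.env else A.fin) + 24]
14. n2.depth = 21  [S₁.depth * 3 + 21]
15. n2.key = 17  [S₁.depth + 17]
16. n2.fin = false  [S₁.key > 16]
17. n9.env = 19  [S₁.depth * 2 - 23]
18. n10.env = 5  [terminal]
19. n11.depth = true  [terminal]
20. n12.hot = "yx"  ["yx"]
21. n13.idx = false  [terminal]
22. n14.val = "mk"  [terminal]
23. n12.depth = 13  [len(S.hot) + 11]
24. n12.key = 11  [len(e.val) + 9]
25. n12.fin = true  [d.idx == false]
26. n9.wid = false  [not g.depth]
27. n9.pre = 1  [(if g.depth then B.env else S.key) - 18]
28. n15.idx = false  [terminal]
29. n1.depth = 9  [B.pre + 8]
30. n1.key = 26  [S₁.depth + 5]
31. n1.fin = true  [B.wid == false]
32. n16.wid = 26  [terminal]
33. n17.idx = false  [terminal]
34. n0.depth = -9  [b.wid - 35]
35. n0.key = 16  [len(S₀.hot) + 14]
36. n0.fin = true  [S₁.fin == true]

26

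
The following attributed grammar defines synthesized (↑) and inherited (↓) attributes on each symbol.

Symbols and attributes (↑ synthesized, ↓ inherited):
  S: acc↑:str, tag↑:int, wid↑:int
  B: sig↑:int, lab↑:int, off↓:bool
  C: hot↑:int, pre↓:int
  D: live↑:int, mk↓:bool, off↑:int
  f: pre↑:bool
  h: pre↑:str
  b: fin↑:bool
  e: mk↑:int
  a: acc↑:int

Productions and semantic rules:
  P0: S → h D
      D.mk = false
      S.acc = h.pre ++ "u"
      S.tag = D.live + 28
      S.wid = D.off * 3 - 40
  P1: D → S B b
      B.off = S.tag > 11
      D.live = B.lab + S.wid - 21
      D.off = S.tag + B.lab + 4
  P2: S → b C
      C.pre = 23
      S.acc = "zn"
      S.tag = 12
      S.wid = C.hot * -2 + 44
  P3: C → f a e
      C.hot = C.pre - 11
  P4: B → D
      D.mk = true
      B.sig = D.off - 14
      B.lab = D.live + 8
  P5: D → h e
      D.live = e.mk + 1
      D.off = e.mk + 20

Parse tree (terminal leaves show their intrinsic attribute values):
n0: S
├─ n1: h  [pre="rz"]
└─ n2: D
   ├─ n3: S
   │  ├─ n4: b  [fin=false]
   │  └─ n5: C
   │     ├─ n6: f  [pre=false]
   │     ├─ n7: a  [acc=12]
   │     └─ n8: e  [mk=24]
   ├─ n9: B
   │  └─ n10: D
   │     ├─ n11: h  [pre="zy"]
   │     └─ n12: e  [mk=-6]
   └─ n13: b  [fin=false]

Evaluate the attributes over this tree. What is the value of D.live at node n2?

1. n1.pre = "rz"  [terminal]
2. n2.mk = false  [false]
3. n4.fin = false  [terminal]
4. n5.pre = 23  [23]
5. n6.pre = false  [terminal]
6. n7.acc = 12  [terminal]
7. n8.mk = 24  [terminal]
8. n5.hot = 12  [C.pre - 11]
9. n3.acc = "zn"  ["zn"]
10. n3.tag = 12  [12]
11. n3.wid = 20  [C.hot * -2 + 44]
12. n9.off = true  [S.tag > 11]
13. n10.mk = true  [true]
14. n11.pre = "zy"  [terminal]
15. n12.mk = -6  [terminal]
16. n10.live = -5  [e.mk + 1]
17. n10.off = 14  [e.mk + 20]
18. n9.sig = 0  [D.off - 14]
19. n9.lab = 3  [D.live + 8]
20. n13.fin = false  [terminal]
21. n2.live = 2  [B.lab + S.wid - 21]
22. n2.off = 19  [S.tag + B.lab + 4]
23. n0.acc = "rzu"  [h.pre ++ "u"]
24. n0.tag = 30  [D.live + 28]
25. n0.wid = 17  [D.off * 3 - 40]

2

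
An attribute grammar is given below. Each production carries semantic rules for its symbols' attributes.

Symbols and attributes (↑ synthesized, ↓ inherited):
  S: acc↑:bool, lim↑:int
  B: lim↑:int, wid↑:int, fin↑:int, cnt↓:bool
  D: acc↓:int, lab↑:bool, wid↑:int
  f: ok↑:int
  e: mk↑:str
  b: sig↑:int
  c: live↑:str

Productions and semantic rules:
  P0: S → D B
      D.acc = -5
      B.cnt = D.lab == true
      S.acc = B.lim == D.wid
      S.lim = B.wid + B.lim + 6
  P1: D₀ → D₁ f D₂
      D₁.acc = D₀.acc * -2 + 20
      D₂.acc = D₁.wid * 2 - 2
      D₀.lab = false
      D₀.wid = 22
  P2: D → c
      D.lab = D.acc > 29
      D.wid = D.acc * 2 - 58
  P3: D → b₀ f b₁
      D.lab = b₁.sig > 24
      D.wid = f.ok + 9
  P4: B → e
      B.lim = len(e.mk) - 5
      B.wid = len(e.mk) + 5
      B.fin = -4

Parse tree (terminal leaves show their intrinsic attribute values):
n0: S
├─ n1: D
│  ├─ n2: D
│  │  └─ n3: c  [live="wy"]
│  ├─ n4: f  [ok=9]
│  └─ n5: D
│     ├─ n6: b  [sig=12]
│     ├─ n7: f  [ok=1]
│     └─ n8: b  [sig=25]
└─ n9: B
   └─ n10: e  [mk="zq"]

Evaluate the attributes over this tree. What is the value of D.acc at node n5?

2

1. n1.acc = -5  [-5]
2. n2.acc = 30  [D₀.acc * -2 + 20]
3. n3.live = "wy"  [terminal]
4. n2.lab = true  [D.acc > 29]
5. n2.wid = 2  [D.acc * 2 - 58]
6. n4.ok = 9  [terminal]
7. n5.acc = 2  [D₁.wid * 2 - 2]
8. n6.sig = 12  [terminal]
9. n7.ok = 1  [terminal]
10. n8.sig = 25  [terminal]
11. n5.lab = true  [b₁.sig > 24]
12. n5.wid = 10  [f.ok + 9]
13. n1.lab = false  [false]
14. n1.wid = 22  [22]
15. n9.cnt = false  [D.lab == true]
16. n10.mk = "zq"  [terminal]
17. n9.lim = -3  [len(e.mk) - 5]
18. n9.wid = 7  [len(e.mk) + 5]
19. n9.fin = -4  [-4]
20. n0.acc = false  [B.lim == D.wid]
21. n0.lim = 10  [B.wid + B.lim + 6]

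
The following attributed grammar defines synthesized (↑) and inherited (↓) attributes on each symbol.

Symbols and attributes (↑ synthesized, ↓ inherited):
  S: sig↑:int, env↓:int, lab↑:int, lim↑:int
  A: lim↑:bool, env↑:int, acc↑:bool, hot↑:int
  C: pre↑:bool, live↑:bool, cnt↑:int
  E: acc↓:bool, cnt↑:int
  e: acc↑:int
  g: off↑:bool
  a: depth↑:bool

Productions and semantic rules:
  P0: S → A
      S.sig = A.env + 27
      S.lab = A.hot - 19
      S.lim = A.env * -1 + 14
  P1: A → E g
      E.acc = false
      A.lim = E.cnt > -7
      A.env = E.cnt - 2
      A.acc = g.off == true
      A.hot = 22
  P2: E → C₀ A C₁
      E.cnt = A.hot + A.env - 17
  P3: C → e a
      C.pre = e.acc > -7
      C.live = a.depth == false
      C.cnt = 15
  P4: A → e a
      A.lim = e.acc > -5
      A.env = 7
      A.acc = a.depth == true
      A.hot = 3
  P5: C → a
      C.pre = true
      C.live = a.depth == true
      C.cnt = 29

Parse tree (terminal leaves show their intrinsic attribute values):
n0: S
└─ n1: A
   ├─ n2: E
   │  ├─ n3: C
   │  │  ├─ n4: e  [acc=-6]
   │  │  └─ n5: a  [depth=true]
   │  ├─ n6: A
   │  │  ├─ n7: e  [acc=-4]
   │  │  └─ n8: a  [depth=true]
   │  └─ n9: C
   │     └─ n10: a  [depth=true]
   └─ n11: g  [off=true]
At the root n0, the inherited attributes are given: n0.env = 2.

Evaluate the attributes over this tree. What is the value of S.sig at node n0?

1. n0.env = 2  [given at root]
2. n2.acc = false  [false]
3. n4.acc = -6  [terminal]
4. n5.depth = true  [terminal]
5. n3.pre = true  [e.acc > -7]
6. n3.live = false  [a.depth == false]
7. n3.cnt = 15  [15]
8. n7.acc = -4  [terminal]
9. n8.depth = true  [terminal]
10. n6.lim = true  [e.acc > -5]
11. n6.env = 7  [7]
12. n6.acc = true  [a.depth == true]
13. n6.hot = 3  [3]
14. n10.depth = true  [terminal]
15. n9.pre = true  [true]
16. n9.live = true  [a.depth == true]
17. n9.cnt = 29  [29]
18. n2.cnt = -7  [A.hot + A.env - 17]
19. n11.off = true  [terminal]
20. n1.lim = false  [E.cnt > -7]
21. n1.env = -9  [E.cnt - 2]
22. n1.acc = true  [g.off == true]
23. n1.hot = 22  [22]
24. n0.sig = 18  [A.env + 27]
25. n0.lab = 3  [A.hot - 19]
26. n0.lim = 23  [A.env * -1 + 14]

18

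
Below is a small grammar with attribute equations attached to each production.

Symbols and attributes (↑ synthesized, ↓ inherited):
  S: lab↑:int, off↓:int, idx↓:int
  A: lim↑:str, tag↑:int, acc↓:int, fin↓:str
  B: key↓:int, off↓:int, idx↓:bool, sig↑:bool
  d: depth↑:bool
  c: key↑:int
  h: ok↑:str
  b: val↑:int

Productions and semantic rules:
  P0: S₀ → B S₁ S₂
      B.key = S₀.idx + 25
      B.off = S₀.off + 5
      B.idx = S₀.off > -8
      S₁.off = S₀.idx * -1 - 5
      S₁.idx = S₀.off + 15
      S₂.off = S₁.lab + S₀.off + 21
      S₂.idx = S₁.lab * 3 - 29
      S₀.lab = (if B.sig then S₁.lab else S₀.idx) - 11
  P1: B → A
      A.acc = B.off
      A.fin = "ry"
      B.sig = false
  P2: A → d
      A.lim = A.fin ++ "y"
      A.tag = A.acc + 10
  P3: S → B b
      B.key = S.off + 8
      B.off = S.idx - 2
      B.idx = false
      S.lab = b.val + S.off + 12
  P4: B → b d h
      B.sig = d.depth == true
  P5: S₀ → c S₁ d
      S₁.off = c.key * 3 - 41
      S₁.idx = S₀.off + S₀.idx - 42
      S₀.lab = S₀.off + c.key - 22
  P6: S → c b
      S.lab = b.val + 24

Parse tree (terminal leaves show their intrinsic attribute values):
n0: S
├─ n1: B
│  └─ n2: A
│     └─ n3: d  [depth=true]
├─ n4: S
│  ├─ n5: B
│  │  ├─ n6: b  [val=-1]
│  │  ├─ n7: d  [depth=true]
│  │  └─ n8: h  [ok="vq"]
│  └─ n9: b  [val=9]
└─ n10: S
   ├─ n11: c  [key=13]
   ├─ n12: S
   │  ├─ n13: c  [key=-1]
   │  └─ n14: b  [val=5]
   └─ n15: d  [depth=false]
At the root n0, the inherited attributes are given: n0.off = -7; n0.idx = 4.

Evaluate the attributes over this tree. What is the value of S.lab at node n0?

1. n0.off = -7  [given at root]
2. n0.idx = 4  [given at root]
3. n1.key = 29  [S₀.idx + 25]
4. n1.off = -2  [S₀.off + 5]
5. n1.idx = true  [S₀.off > -8]
6. n2.acc = -2  [B.off]
7. n2.fin = "ry"  ["ry"]
8. n3.depth = true  [terminal]
9. n2.lim = "ryy"  [A.fin ++ "y"]
10. n2.tag = 8  [A.acc + 10]
11. n1.sig = false  [false]
12. n4.off = -9  [S₀.idx * -1 - 5]
13. n4.idx = 8  [S₀.off + 15]
14. n5.key = -1  [S.off + 8]
15. n5.off = 6  [S.idx - 2]
16. n5.idx = false  [false]
17. n6.val = -1  [terminal]
18. n7.depth = true  [terminal]
19. n8.ok = "vq"  [terminal]
20. n5.sig = true  [d.depth == true]
21. n9.val = 9  [terminal]
22. n4.lab = 12  [b.val + S.off + 12]
23. n10.off = 26  [S₁.lab + S₀.off + 21]
24. n10.idx = 7  [S₁.lab * 3 - 29]
25. n11.key = 13  [terminal]
26. n12.off = -2  [c.key * 3 - 41]
27. n12.idx = -9  [S₀.off + S₀.idx - 42]
28. n13.key = -1  [terminal]
29. n14.val = 5  [terminal]
30. n12.lab = 29  [b.val + 24]
31. n15.depth = false  [terminal]
32. n10.lab = 17  [S₀.off + c.key - 22]
33. n0.lab = -7  [(if B.sig then S₁.lab else S₀.idx) - 11]

-7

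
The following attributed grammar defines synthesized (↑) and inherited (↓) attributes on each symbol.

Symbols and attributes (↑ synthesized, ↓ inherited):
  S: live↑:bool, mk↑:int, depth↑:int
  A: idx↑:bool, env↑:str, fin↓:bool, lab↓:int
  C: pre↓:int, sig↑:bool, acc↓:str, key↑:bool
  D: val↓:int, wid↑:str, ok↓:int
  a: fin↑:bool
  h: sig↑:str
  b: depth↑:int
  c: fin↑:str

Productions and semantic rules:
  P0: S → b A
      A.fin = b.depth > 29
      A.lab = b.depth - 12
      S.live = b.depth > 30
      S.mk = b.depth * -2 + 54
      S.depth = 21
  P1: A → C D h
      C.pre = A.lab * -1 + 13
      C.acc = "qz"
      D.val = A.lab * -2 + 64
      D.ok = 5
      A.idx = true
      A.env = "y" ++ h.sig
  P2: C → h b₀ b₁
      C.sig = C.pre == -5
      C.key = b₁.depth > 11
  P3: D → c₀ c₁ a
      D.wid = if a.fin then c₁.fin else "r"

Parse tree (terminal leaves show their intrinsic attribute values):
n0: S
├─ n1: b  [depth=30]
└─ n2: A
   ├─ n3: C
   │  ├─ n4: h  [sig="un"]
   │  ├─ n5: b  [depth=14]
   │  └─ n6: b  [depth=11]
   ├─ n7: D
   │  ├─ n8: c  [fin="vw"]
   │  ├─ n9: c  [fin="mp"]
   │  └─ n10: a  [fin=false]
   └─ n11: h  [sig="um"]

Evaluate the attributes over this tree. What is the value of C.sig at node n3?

true

1. n1.depth = 30  [terminal]
2. n2.fin = true  [b.depth > 29]
3. n2.lab = 18  [b.depth - 12]
4. n3.pre = -5  [A.lab * -1 + 13]
5. n3.acc = "qz"  ["qz"]
6. n4.sig = "un"  [terminal]
7. n5.depth = 14  [terminal]
8. n6.depth = 11  [terminal]
9. n3.sig = true  [C.pre == -5]
10. n3.key = false  [b₁.depth > 11]
11. n7.val = 28  [A.lab * -2 + 64]
12. n7.ok = 5  [5]
13. n8.fin = "vw"  [terminal]
14. n9.fin = "mp"  [terminal]
15. n10.fin = false  [terminal]
16. n7.wid = "r"  [if a.fin then c₁.fin else "r"]
17. n11.sig = "um"  [terminal]
18. n2.idx = true  [true]
19. n2.env = "yum"  ["y" ++ h.sig]
20. n0.live = false  [b.depth > 30]
21. n0.mk = -6  [b.depth * -2 + 54]
22. n0.depth = 21  [21]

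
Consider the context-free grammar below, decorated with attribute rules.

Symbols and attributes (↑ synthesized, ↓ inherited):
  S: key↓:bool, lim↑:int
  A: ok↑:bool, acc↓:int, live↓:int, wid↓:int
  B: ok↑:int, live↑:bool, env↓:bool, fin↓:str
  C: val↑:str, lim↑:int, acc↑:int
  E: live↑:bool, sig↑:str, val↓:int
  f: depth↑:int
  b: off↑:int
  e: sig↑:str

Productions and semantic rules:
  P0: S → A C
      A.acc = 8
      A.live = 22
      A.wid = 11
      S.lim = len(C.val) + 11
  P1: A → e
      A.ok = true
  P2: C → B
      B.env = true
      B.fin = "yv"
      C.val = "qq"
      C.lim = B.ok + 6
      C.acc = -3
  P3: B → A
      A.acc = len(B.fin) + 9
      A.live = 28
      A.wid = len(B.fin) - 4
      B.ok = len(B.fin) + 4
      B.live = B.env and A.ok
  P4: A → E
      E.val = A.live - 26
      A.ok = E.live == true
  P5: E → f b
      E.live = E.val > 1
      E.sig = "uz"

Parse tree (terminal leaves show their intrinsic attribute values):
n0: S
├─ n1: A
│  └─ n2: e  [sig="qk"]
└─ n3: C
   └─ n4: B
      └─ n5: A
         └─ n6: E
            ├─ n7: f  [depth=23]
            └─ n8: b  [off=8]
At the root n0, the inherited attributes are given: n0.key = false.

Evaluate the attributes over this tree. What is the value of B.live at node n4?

1. n0.key = false  [given at root]
2. n1.acc = 8  [8]
3. n1.live = 22  [22]
4. n1.wid = 11  [11]
5. n2.sig = "qk"  [terminal]
6. n1.ok = true  [true]
7. n4.env = true  [true]
8. n4.fin = "yv"  ["yv"]
9. n5.acc = 11  [len(B.fin) + 9]
10. n5.live = 28  [28]
11. n5.wid = -2  [len(B.fin) - 4]
12. n6.val = 2  [A.live - 26]
13. n7.depth = 23  [terminal]
14. n8.off = 8  [terminal]
15. n6.live = true  [E.val > 1]
16. n6.sig = "uz"  ["uz"]
17. n5.ok = true  [E.live == true]
18. n4.ok = 6  [len(B.fin) + 4]
19. n4.live = true  [B.env and A.ok]
20. n3.val = "qq"  ["qq"]
21. n3.lim = 12  [B.ok + 6]
22. n3.acc = -3  [-3]
23. n0.lim = 13  [len(C.val) + 11]

true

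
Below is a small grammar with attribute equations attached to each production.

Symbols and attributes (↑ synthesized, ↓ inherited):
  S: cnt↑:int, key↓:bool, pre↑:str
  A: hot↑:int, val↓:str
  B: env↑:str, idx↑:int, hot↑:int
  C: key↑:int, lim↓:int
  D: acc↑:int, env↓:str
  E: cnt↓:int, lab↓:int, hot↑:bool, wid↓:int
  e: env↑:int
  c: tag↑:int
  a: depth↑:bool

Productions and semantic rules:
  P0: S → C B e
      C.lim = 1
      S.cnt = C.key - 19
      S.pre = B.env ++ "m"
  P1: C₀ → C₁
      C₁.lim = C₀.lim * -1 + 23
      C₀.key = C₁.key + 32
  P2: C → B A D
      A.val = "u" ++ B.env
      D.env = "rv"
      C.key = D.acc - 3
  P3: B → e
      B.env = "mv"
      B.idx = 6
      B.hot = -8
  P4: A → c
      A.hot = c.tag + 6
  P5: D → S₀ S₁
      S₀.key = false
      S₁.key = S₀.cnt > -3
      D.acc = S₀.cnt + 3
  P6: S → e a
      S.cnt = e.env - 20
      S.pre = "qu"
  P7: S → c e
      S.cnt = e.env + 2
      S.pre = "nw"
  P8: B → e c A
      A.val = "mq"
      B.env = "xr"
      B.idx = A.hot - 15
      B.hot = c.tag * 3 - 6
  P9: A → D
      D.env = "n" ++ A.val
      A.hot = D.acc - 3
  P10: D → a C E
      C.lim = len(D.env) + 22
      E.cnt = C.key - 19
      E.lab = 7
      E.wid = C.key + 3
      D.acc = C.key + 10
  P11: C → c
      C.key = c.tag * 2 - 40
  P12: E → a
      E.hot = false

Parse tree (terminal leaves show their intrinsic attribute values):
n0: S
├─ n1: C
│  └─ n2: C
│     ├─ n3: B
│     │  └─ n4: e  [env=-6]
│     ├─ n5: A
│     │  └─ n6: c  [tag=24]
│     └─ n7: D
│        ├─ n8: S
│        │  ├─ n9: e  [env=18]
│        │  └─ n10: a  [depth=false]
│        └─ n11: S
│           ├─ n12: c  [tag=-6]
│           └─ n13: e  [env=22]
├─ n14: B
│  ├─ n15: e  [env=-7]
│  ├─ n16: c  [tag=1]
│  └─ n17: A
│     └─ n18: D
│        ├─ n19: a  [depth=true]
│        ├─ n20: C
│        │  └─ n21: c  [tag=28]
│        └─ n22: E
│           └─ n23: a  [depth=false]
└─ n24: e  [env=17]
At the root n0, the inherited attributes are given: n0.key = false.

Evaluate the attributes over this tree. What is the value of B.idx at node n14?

1. n0.key = false  [given at root]
2. n1.lim = 1  [1]
3. n2.lim = 22  [C₀.lim * -1 + 23]
4. n4.env = -6  [terminal]
5. n3.env = "mv"  ["mv"]
6. n3.idx = 6  [6]
7. n3.hot = -8  [-8]
8. n5.val = "umv"  ["u" ++ B.env]
9. n6.tag = 24  [terminal]
10. n5.hot = 30  [c.tag + 6]
11. n7.env = "rv"  ["rv"]
12. n8.key = false  [false]
13. n9.env = 18  [terminal]
14. n10.depth = false  [terminal]
15. n8.cnt = -2  [e.env - 20]
16. n8.pre = "qu"  ["qu"]
17. n11.key = true  [S₀.cnt > -3]
18. n12.tag = -6  [terminal]
19. n13.env = 22  [terminal]
20. n11.cnt = 24  [e.env + 2]
21. n11.pre = "nw"  ["nw"]
22. n7.acc = 1  [S₀.cnt + 3]
23. n2.key = -2  [D.acc - 3]
24. n1.key = 30  [C₁.key + 32]
25. n15.env = -7  [terminal]
26. n16.tag = 1  [terminal]
27. n17.val = "mq"  ["mq"]
28. n18.env = "nmq"  ["n" ++ A.val]
29. n19.depth = true  [terminal]
30. n20.lim = 25  [len(D.env) + 22]
31. n21.tag = 28  [terminal]
32. n20.key = 16  [c.tag * 2 - 40]
33. n22.cnt = -3  [C.key - 19]
34. n22.lab = 7  [7]
35. n22.wid = 19  [C.key + 3]
36. n23.depth = false  [terminal]
37. n22.hot = false  [false]
38. n18.acc = 26  [C.key + 10]
39. n17.hot = 23  [D.acc - 3]
40. n14.env = "xr"  ["xr"]
41. n14.idx = 8  [A.hot - 15]
42. n14.hot = -3  [c.tag * 3 - 6]
43. n24.env = 17  [terminal]
44. n0.cnt = 11  [C.key - 19]
45. n0.pre = "xrm"  [B.env ++ "m"]

8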